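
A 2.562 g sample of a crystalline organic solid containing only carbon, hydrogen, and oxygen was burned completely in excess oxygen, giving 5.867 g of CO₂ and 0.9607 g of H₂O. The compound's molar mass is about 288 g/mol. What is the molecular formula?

mol C = 5.867 g CO₂ ÷ 44.009 g/mol = 0.13331 mol
mol H = 2 × 0.9607 g H₂O ÷ 18.015 g/mol = 0.10666 mol
mass O = 2.562 − (1.6012 + 0.10751) = 0.85326 g → mol O = 0.85326 ÷ 15.999 = 0.053332 mol
Divide by the smallest (0.053332 mol): C 2.500, H 2.000, O 1.000
Multiplying each by 2 gives whole numbers: C 5.00, H 4.00, O 2.00
Empirical formula: C5H4O2
Empirical-formula mass = 96.08 g/mol; 288 ÷ 96.08 ≈ 3, so the molecular formula is C15H12O6.

C15H12O6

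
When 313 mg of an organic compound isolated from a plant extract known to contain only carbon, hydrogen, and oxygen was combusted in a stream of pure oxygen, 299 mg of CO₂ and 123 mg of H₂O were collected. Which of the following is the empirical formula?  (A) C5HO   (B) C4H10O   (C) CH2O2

mol C = 0.299 g CO₂ ÷ 44.009 g/mol = 0.006794 mol
mol H = 2 × 0.123 g H₂O ÷ 18.015 g/mol = 0.01366 mol
mass O = 0.313 − (0.08160 + 0.01376) = 0.2176 g → mol O = 0.2176 ÷ 15.999 = 0.01360 mol
Divide by the smallest (0.006794 mol): C 1.000, H 2.010, O 2.002

(C) CH2O2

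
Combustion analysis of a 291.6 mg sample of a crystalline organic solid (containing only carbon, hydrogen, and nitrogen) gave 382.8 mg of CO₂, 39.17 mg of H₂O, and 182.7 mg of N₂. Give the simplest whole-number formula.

C2HN3

mol C = 0.3828 g CO₂ ÷ 44.009 g/mol = 0.0086982 mol
mol H = 2 × 0.03917 g H₂O ÷ 18.015 g/mol = 0.0043486 mol
mol N = 2 × 0.1827 g N₂ ÷ 28.014 g/mol = 0.013043 mol
Divide by the smallest (0.0043486 mol): C 2.000, H 1.000, N 2.999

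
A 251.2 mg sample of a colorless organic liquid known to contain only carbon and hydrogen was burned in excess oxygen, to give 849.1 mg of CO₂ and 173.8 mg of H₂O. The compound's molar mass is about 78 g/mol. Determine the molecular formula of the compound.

mol C = 0.8491 g CO₂ ÷ 44.009 g/mol = 0.019294 mol
mol H = 2 × 0.1738 g H₂O ÷ 18.015 g/mol = 0.019295 mol
Divide by the smallest (0.019294 mol): C 1.000, H 1.000
Empirical formula: CH
Empirical-formula mass = 13.02 g/mol; 78 ÷ 13.02 ≈ 6, so the molecular formula is C6H6.

C6H6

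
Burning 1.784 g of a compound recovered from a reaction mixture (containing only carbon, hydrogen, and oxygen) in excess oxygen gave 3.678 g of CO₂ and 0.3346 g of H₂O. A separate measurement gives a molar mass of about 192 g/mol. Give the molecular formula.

mol C = 3.678 g CO₂ ÷ 44.009 g/mol = 0.083574 mol
mol H = 2 × 0.3346 g H₂O ÷ 18.015 g/mol = 0.037147 mol
mass O = 1.784 − (1.0038 + 0.037444) = 0.74275 g → mol O = 0.74275 ÷ 15.999 = 0.046425 mol
Divide by the smallest (0.037147 mol): C 2.250, H 1.000, O 1.250
Multiplying each by 4 gives whole numbers: C 9.00, H 4.00, O 5.00
Empirical formula: C9H4O5
Empirical-formula mass = 192.13 g/mol; 192 ÷ 192.13 ≈ 1, so the molecular formula is C9H4O5.

C9H4O5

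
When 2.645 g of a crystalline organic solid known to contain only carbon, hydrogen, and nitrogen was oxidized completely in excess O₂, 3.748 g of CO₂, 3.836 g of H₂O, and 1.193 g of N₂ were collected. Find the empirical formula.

mol C = 3.748 g CO₂ ÷ 44.009 g/mol = 0.085164 mol
mol H = 2 × 3.836 g H₂O ÷ 18.015 g/mol = 0.42587 mol
mol N = 2 × 1.193 g N₂ ÷ 28.014 g/mol = 0.085172 mol
Divide by the smallest (0.085164 mol): C 1.000, H 5.001, N 1.000

CH5N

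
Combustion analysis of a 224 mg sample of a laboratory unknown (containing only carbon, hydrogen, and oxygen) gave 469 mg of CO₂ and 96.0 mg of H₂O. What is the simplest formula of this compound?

mol C = 0.469 g CO₂ ÷ 44.009 g/mol = 0.01066 mol
mol H = 2 × 0.0960 g H₂O ÷ 18.015 g/mol = 0.01066 mol
mass O = 0.224 − (0.1280 + 0.01074) = 0.08526 g → mol O = 0.08526 ÷ 15.999 = 0.005329 mol
Divide by the smallest (0.005329 mol): C 2.000, H 2.000, O 1.000

C2H2O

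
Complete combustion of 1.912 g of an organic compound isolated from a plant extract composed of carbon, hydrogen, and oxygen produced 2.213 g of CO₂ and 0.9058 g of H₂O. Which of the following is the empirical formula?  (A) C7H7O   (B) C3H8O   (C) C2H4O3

mol C = 2.213 g CO₂ ÷ 44.009 g/mol = 0.050285 mol
mol H = 2 × 0.9058 g H₂O ÷ 18.015 g/mol = 0.10056 mol
mass O = 1.912 − (0.60398 + 0.10137) = 1.2067 g → mol O = 1.2067 ÷ 15.999 = 0.075421 mol
Divide by the smallest (0.050285 mol): C 1.000, H 2.000, O 1.500
Multiplying each by 2 gives whole numbers: C 2.00, H 4.00, O 3.00

(C) C2H4O3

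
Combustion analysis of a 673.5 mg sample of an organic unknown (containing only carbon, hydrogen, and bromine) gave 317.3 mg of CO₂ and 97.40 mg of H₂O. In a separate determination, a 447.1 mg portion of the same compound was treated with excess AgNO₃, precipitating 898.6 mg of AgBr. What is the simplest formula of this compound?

mol C = 0.3173 g CO₂ ÷ 44.009 g/mol = 0.0072099 mol
mol H = 2 × 0.09740 g H₂O ÷ 18.015 g/mol = 0.010813 mol
From the AgBr data: mol Br per gram of compound = (0.8986 ÷ 187.772) ÷ 0.4471 = 0.010704 mol/g, so in the 0.6735 g combustion sample mol Br = 0.0072089 mol
Divide by the smallest (0.0072089 mol): C 1.000, H 1.500, Br 1.000
Multiplying each by 2 gives whole numbers: C 2.00, H 3.00, Br 2.00

C2H3Br2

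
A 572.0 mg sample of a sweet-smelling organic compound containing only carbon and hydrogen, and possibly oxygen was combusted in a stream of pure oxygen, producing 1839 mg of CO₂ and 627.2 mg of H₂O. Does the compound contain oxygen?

no

mol C = 1.839 g CO₂ ÷ 44.009 g/mol = 0.041787 mol
mol H = 2 × 0.6272 g H₂O ÷ 18.015 g/mol = 0.069631 mol
C and H together account for 0.57209 g — essentially the entire 0.5720 g sample — so the compound contains no oxygen.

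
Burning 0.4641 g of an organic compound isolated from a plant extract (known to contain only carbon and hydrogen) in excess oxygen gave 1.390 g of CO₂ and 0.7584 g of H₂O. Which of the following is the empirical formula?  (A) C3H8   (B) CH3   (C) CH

mol C = 1.390 g CO₂ ÷ 44.009 g/mol = 0.031584 mol
mol H = 2 × 0.7584 g H₂O ÷ 18.015 g/mol = 0.084197 mol
Divide by the smallest (0.031584 mol): C 1.000, H 2.666
Multiplying each by 3 gives whole numbers: C 3.00, H 8.00

(A) C3H8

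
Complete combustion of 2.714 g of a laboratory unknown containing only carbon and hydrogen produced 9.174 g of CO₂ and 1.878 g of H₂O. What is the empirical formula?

mol C = 9.174 g CO₂ ÷ 44.009 g/mol = 0.20846 mol
mol H = 2 × 1.878 g H₂O ÷ 18.015 g/mol = 0.20849 mol
Divide by the smallest (0.20846 mol): C 1.000, H 1.000

CH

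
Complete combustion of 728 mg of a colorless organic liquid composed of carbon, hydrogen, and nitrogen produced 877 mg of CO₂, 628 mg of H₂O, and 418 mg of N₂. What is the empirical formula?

C2H7N3

mol C = 0.877 g CO₂ ÷ 44.009 g/mol = 0.01993 mol
mol H = 2 × 0.628 g H₂O ÷ 18.015 g/mol = 0.06972 mol
mol N = 2 × 0.418 g N₂ ÷ 28.014 g/mol = 0.02984 mol
Divide by the smallest (0.01993 mol): C 1.000, H 3.499, N 1.498
Multiplying each by 2 gives whole numbers: C 2.00, H 7.00, N 3.00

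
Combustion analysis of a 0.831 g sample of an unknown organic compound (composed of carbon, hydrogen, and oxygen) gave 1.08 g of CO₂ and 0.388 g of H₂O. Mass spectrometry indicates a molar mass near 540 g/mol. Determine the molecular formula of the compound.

mol C = 1.08 g CO₂ ÷ 44.009 g/mol = 0.02454 mol
mol H = 2 × 0.388 g H₂O ÷ 18.015 g/mol = 0.04308 mol
mass O = 0.831 − (0.2948 + 0.04342) = 0.4928 g → mol O = 0.4928 ÷ 15.999 = 0.03080 mol
Divide by the smallest (0.02454 mol): C 1.000, H 1.755, O 1.255
Multiplying each by 4 gives whole numbers: C 4.00, H 7.02, O 5.02
Empirical formula: C4H7O5
Empirical-formula mass = 135.09 g/mol; 540 ÷ 135.09 ≈ 4, so the molecular formula is C16H28O20.

C16H28O20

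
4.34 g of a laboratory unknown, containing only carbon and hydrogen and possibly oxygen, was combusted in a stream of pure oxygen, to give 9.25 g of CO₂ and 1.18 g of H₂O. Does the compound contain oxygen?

yes

mol C = 9.25 g CO₂ ÷ 44.009 g/mol = 0.2102 mol
mol H = 2 × 1.18 g H₂O ÷ 18.015 g/mol = 0.1310 mol
C and H account for only 2.657 g of the 4.34 g sample; the remaining 1.683 g must be oxygen.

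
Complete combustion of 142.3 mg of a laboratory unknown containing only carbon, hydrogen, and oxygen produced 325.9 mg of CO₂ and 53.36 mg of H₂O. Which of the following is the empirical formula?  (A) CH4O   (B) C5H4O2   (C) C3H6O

(B) C5H4O2

mol C = 0.3259 g CO₂ ÷ 44.009 g/mol = 0.0074053 mol
mol H = 2 × 0.05336 g H₂O ÷ 18.015 g/mol = 0.0059240 mol
mass O = 0.1423 − (0.088945 + 0.0059713) = 0.047384 g → mol O = 0.047384 ÷ 15.999 = 0.0029617 mol
Divide by the smallest (0.0029617 mol): C 2.500, H 2.000, O 1.000
Multiplying each by 2 gives whole numbers: C 5.00, H 4.00, O 2.00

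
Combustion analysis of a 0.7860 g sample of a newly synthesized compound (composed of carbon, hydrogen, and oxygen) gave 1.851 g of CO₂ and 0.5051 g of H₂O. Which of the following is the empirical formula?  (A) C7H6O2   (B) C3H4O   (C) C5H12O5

(B) C3H4O

mol C = 1.851 g CO₂ ÷ 44.009 g/mol = 0.042060 mol
mol H = 2 × 0.5051 g H₂O ÷ 18.015 g/mol = 0.056075 mol
mass O = 0.7860 − (0.50518 + 0.056524) = 0.22430 g → mol O = 0.22430 ÷ 15.999 = 0.014020 mol
Divide by the smallest (0.014020 mol): C 3.000, H 4.000, O 1.000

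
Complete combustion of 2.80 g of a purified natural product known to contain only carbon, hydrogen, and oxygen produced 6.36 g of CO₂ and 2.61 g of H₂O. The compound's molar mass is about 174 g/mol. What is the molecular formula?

C9H18O3

mol C = 6.36 g CO₂ ÷ 44.009 g/mol = 0.1445 mol
mol H = 2 × 2.61 g H₂O ÷ 18.015 g/mol = 0.2898 mol
mass O = 2.80 − (1.736 + 0.2921) = 0.7721 g → mol O = 0.7721 ÷ 15.999 = 0.04826 mol
Divide by the smallest (0.04826 mol): C 2.994, H 6.004, O 1.000
Empirical formula: C3H6O
Empirical-formula mass = 58.08 g/mol; 174 ÷ 58.08 ≈ 3, so the molecular formula is C9H18O3.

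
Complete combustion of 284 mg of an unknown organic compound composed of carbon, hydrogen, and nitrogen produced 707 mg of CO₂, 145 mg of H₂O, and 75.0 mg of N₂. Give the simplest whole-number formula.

mol C = 0.707 g CO₂ ÷ 44.009 g/mol = 0.01606 mol
mol H = 2 × 0.145 g H₂O ÷ 18.015 g/mol = 0.01610 mol
mol N = 2 × 0.0750 g N₂ ÷ 28.014 g/mol = 0.005354 mol
Divide by the smallest (0.005354 mol): C 3.000, H 3.006, N 1.000

C3H3N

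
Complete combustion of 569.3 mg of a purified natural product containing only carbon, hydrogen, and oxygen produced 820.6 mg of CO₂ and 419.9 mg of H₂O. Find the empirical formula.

mol C = 0.8206 g CO₂ ÷ 44.009 g/mol = 0.018646 mol
mol H = 2 × 0.4199 g H₂O ÷ 18.015 g/mol = 0.046617 mol
mass O = 0.5693 − (0.22396 + 0.046990) = 0.29835 g → mol O = 0.29835 ÷ 15.999 = 0.018648 mol
Divide by the smallest (0.018646 mol): C 1.000, H 2.500, O 1.000
Multiplying each by 2 gives whole numbers: C 2.00, H 5.00, O 2.00

C2H5O2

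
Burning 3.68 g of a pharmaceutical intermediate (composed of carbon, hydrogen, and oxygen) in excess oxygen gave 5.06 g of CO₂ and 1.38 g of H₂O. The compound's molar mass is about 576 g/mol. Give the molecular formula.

mol C = 5.06 g CO₂ ÷ 44.009 g/mol = 0.1150 mol
mol H = 2 × 1.38 g H₂O ÷ 18.015 g/mol = 0.1532 mol
mass O = 3.68 − (1.381 + 0.1544) = 2.145 g → mol O = 2.145 ÷ 15.999 = 0.1340 mol
Divide by the smallest (0.1150 mol): C 1.000, H 1.332, O 1.166
Multiplying each by 6 gives whole numbers: C 6.00, H 7.99, O 7.00
Empirical formula: C6H8O7
Empirical-formula mass = 192.12 g/mol; 576 ÷ 192.12 ≈ 3, so the molecular formula is C18H24O21.

C18H24O21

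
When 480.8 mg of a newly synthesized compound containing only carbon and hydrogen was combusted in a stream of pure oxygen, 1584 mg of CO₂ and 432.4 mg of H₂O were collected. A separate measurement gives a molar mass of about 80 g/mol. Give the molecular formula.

C6H8

mol C = 1.584 g CO₂ ÷ 44.009 g/mol = 0.035993 mol
mol H = 2 × 0.4324 g H₂O ÷ 18.015 g/mol = 0.048004 mol
Divide by the smallest (0.035993 mol): C 1.000, H 1.334
Multiplying each by 3 gives whole numbers: C 3.00, H 4.00
Empirical formula: C3H4
Empirical-formula mass = 40.06 g/mol; 80 ÷ 40.06 ≈ 2, so the molecular formula is C6H8.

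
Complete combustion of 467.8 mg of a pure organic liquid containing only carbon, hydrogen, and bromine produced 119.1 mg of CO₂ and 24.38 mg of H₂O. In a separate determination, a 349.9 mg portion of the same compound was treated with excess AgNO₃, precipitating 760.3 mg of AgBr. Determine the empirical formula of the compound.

CHBr2

mol C = 0.1191 g CO₂ ÷ 44.009 g/mol = 0.0027063 mol
mol H = 2 × 0.02438 g H₂O ÷ 18.015 g/mol = 0.0027066 mol
From the AgBr data: mol Br per gram of compound = (0.7603 ÷ 187.772) ÷ 0.3499 = 0.011572 mol/g, so in the 0.4678 g combustion sample mol Br = 0.0054134 mol
Divide by the smallest (0.0027063 mol): C 1.000, H 1.000, Br 2.000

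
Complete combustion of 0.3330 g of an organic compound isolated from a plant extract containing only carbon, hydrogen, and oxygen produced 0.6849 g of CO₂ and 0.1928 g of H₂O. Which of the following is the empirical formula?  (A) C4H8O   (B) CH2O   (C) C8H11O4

mol C = 0.6849 g CO₂ ÷ 44.009 g/mol = 0.015563 mol
mol H = 2 × 0.1928 g H₂O ÷ 18.015 g/mol = 0.021404 mol
mass O = 0.3330 − (0.18692 + 0.021576) = 0.12450 g → mol O = 0.12450 ÷ 15.999 = 0.0077818 mol
Divide by the smallest (0.0077818 mol): C 2.000, H 2.751, O 1.000
Multiplying each by 4 gives whole numbers: C 8.00, H 11.00, O 4.00

(C) C8H11O4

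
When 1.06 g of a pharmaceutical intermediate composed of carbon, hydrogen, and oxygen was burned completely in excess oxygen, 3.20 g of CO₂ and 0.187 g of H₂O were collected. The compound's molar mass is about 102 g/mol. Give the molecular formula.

C7H2O

mol C = 3.20 g CO₂ ÷ 44.009 g/mol = 0.07271 mol
mol H = 2 × 0.187 g H₂O ÷ 18.015 g/mol = 0.02076 mol
mass O = 1.06 − (0.8733 + 0.02093) = 0.1657 g → mol O = 0.1657 ÷ 15.999 = 0.01036 mol
Divide by the smallest (0.01036 mol): C 7.020, H 2.004, O 1.000
Empirical formula: C7H2O
Empirical-formula mass = 102.09 g/mol; 102 ÷ 102.09 ≈ 1, so the molecular formula is C7H2O.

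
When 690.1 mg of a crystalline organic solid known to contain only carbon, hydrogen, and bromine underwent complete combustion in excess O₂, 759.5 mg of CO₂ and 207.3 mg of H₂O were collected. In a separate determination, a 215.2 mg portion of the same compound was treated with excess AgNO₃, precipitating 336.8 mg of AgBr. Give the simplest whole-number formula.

mol C = 0.7595 g CO₂ ÷ 44.009 g/mol = 0.017258 mol
mol H = 2 × 0.2073 g H₂O ÷ 18.015 g/mol = 0.023014 mol
From the AgBr data: mol Br per gram of compound = (0.3368 ÷ 187.772) ÷ 0.2152 = 0.0083349 mol/g, so in the 0.6901 g combustion sample mol Br = 0.0057519 mol
Divide by the smallest (0.0057519 mol): C 3.000, H 4.001, Br 1.000

C3H4Br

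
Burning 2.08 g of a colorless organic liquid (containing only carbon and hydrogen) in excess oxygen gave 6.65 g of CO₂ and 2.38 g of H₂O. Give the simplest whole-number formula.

C4H7

mol C = 6.65 g CO₂ ÷ 44.009 g/mol = 0.1511 mol
mol H = 2 × 2.38 g H₂O ÷ 18.015 g/mol = 0.2642 mol
Divide by the smallest (0.1511 mol): C 1.000, H 1.749
Multiplying each by 4 gives whole numbers: C 4.00, H 6.99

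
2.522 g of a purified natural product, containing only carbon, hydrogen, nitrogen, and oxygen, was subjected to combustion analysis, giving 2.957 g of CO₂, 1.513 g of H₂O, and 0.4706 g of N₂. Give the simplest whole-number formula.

mol C = 2.957 g CO₂ ÷ 44.009 g/mol = 0.067191 mol
mol H = 2 × 1.513 g H₂O ÷ 18.015 g/mol = 0.16797 mol
mol N = 2 × 0.4706 g N₂ ÷ 28.014 g/mol = 0.033597 mol
mass O = 2.522 − (0.80703 + 0.16931 + 0.47060) = 1.0751 g → mol O = 1.0751 ÷ 15.999 = 0.067195 mol
Divide by the smallest (0.033597 mol): C 2.000, H 5.000, N 1.000, O 2.000

C2H5NO2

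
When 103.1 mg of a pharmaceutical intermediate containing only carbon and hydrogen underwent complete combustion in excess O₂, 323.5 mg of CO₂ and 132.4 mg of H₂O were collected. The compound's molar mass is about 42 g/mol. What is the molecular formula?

C3H6

mol C = 0.3235 g CO₂ ÷ 44.009 g/mol = 0.0073508 mol
mol H = 2 × 0.1324 g H₂O ÷ 18.015 g/mol = 0.014699 mol
Divide by the smallest (0.0073508 mol): C 1.000, H 2.000
Empirical formula: CH2
Empirical-formula mass = 14.03 g/mol; 42 ÷ 14.03 ≈ 3, so the molecular formula is C3H6.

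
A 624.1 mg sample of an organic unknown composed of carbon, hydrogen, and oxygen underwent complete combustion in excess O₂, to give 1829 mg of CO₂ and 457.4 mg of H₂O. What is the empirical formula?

mol C = 1.829 g CO₂ ÷ 44.009 g/mol = 0.041560 mol
mol H = 2 × 0.4574 g H₂O ÷ 18.015 g/mol = 0.050780 mol
mass O = 0.6241 − (0.49917 + 0.051186) = 0.073741 g → mol O = 0.073741 ÷ 15.999 = 0.0046091 mol
Divide by the smallest (0.0046091 mol): C 9.017, H 11.017, O 1.000

C9H11O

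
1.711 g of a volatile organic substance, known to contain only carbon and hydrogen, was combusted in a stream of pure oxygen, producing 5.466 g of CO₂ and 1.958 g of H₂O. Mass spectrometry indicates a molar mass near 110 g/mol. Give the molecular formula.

mol C = 5.466 g CO₂ ÷ 44.009 g/mol = 0.12420 mol
mol H = 2 × 1.958 g H₂O ÷ 18.015 g/mol = 0.21737 mol
Divide by the smallest (0.12420 mol): C 1.000, H 1.750
Multiplying each by 4 gives whole numbers: C 4.00, H 7.00
Empirical formula: C4H7
Empirical-formula mass = 55.10 g/mol; 110 ÷ 55.10 ≈ 2, so the molecular formula is C8H14.

C8H14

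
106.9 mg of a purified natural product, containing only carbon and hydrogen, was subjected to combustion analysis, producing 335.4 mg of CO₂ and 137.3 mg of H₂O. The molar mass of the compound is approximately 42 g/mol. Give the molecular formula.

C3H6

mol C = 0.3354 g CO₂ ÷ 44.009 g/mol = 0.0076212 mol
mol H = 2 × 0.1373 g H₂O ÷ 18.015 g/mol = 0.015243 mol
Divide by the smallest (0.0076212 mol): C 1.000, H 2.000
Empirical formula: CH2
Empirical-formula mass = 14.03 g/mol; 42 ÷ 14.03 ≈ 3, so the molecular formula is C3H6.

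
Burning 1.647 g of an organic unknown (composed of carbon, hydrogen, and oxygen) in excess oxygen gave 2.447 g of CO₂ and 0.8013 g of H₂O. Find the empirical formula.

mol C = 2.447 g CO₂ ÷ 44.009 g/mol = 0.055602 mol
mol H = 2 × 0.8013 g H₂O ÷ 18.015 g/mol = 0.088959 mol
mass O = 1.647 − (0.66784 + 0.089671) = 0.88949 g → mol O = 0.88949 ÷ 15.999 = 0.055597 mol
Divide by the smallest (0.055597 mol): C 1.000, H 1.600, O 1.000
Multiplying each by 5 gives whole numbers: C 5.00, H 8.00, O 5.00

C5H8O5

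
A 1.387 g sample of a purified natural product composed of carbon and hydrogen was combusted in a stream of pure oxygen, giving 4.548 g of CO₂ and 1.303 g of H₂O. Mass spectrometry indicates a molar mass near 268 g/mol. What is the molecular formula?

C20H28

mol C = 4.548 g CO₂ ÷ 44.009 g/mol = 0.10334 mol
mol H = 2 × 1.303 g H₂O ÷ 18.015 g/mol = 0.14466 mol
Divide by the smallest (0.10334 mol): C 1.000, H 1.400
Multiplying each by 5 gives whole numbers: C 5.00, H 7.00
Empirical formula: C5H7
Empirical-formula mass = 67.11 g/mol; 268 ÷ 67.11 ≈ 4, so the molecular formula is C20H28.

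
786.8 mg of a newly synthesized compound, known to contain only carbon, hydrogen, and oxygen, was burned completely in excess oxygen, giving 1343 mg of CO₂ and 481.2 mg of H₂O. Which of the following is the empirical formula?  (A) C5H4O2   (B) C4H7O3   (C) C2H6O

(B) C4H7O3

mol C = 1.343 g CO₂ ÷ 44.009 g/mol = 0.030516 mol
mol H = 2 × 0.4812 g H₂O ÷ 18.015 g/mol = 0.053422 mol
mass O = 0.7868 − (0.36653 + 0.053850) = 0.36642 g → mol O = 0.36642 ÷ 15.999 = 0.022902 mol
Divide by the smallest (0.022902 mol): C 1.332, H 2.333, O 1.000
Multiplying each by 3 gives whole numbers: C 4.00, H 7.00, O 3.00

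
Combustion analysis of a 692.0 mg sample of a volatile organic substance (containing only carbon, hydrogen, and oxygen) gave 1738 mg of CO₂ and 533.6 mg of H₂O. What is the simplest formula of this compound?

C4H6O

mol C = 1.738 g CO₂ ÷ 44.009 g/mol = 0.039492 mol
mol H = 2 × 0.5336 g H₂O ÷ 18.015 g/mol = 0.059240 mol
mass O = 0.6920 − (0.47434 + 0.059713) = 0.15795 g → mol O = 0.15795 ÷ 15.999 = 0.0098724 mol
Divide by the smallest (0.0098724 mol): C 4.000, H 6.000, O 1.000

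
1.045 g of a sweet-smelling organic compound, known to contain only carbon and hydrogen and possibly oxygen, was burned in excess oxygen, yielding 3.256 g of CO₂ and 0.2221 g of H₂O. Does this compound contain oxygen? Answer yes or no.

yes

mol C = 3.256 g CO₂ ÷ 44.009 g/mol = 0.073985 mol
mol H = 2 × 0.2221 g H₂O ÷ 18.015 g/mol = 0.024657 mol
C and H account for only 0.91349 g of the 1.045 g sample; the remaining 0.13151 g must be oxygen.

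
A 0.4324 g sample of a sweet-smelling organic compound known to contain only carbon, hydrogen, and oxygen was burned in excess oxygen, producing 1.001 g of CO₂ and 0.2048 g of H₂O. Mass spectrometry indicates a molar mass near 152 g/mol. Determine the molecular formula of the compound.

C8H8O3

mol C = 1.001 g CO₂ ÷ 44.009 g/mol = 0.022745 mol
mol H = 2 × 0.2048 g H₂O ÷ 18.015 g/mol = 0.022737 mol
mass O = 0.4324 − (0.27319 + 0.022919) = 0.13629 g → mol O = 0.13629 ÷ 15.999 = 0.0085185 mol
Divide by the smallest (0.0085185 mol): C 2.670, H 2.669, O 1.000
Multiplying each by 3 gives whole numbers: C 8.01, H 8.01, O 3.00
Empirical formula: C8H8O3
Empirical-formula mass = 152.15 g/mol; 152 ÷ 152.15 ≈ 1, so the molecular formula is C8H8O3.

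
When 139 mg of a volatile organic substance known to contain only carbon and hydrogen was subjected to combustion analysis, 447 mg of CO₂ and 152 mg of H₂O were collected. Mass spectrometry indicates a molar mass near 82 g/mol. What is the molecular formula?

C6H10

mol C = 0.447 g CO₂ ÷ 44.009 g/mol = 0.01016 mol
mol H = 2 × 0.152 g H₂O ÷ 18.015 g/mol = 0.01687 mol
Divide by the smallest (0.01016 mol): C 1.000, H 1.661
Multiplying each by 3 gives whole numbers: C 3.00, H 4.98
Empirical formula: C3H5
Empirical-formula mass = 41.07 g/mol; 82 ÷ 41.07 ≈ 2, so the molecular formula is C6H10.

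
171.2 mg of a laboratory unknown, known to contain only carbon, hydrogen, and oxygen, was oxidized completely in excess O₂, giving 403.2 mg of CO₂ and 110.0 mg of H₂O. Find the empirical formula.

C3H4O

mol C = 0.4032 g CO₂ ÷ 44.009 g/mol = 0.0091618 mol
mol H = 2 × 0.1100 g H₂O ÷ 18.015 g/mol = 0.012212 mol
mass O = 0.1712 − (0.11004 + 0.012310) = 0.048848 g → mol O = 0.048848 ÷ 15.999 = 0.0030532 mol
Divide by the smallest (0.0030532 mol): C 3.001, H 4.000, O 1.000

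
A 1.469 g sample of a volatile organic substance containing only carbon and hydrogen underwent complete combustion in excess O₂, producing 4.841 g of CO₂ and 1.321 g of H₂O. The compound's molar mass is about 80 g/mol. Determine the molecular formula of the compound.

C6H8

mol C = 4.841 g CO₂ ÷ 44.009 g/mol = 0.11000 mol
mol H = 2 × 1.321 g H₂O ÷ 18.015 g/mol = 0.14666 mol
Divide by the smallest (0.11000 mol): C 1.000, H 1.333
Multiplying each by 3 gives whole numbers: C 3.00, H 4.00
Empirical formula: C3H4
Empirical-formula mass = 40.06 g/mol; 80 ÷ 40.06 ≈ 2, so the molecular formula is C6H8.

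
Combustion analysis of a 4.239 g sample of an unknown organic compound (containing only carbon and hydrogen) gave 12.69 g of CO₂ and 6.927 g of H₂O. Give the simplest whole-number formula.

C3H8

mol C = 12.69 g CO₂ ÷ 44.009 g/mol = 0.28835 mol
mol H = 2 × 6.927 g H₂O ÷ 18.015 g/mol = 0.76903 mol
Divide by the smallest (0.28835 mol): C 1.000, H 2.667
Multiplying each by 3 gives whole numbers: C 3.00, H 8.00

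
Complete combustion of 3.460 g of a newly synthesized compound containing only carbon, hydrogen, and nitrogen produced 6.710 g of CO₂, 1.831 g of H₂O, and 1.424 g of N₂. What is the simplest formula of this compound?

C3H4N2

mol C = 6.710 g CO₂ ÷ 44.009 g/mol = 0.15247 mol
mol H = 2 × 1.831 g H₂O ÷ 18.015 g/mol = 0.20328 mol
mol N = 2 × 1.424 g N₂ ÷ 28.014 g/mol = 0.10166 mol
Divide by the smallest (0.10166 mol): C 1.500, H 1.999, N 1.000
Multiplying each by 2 gives whole numbers: C 3.00, H 4.00, N 2.00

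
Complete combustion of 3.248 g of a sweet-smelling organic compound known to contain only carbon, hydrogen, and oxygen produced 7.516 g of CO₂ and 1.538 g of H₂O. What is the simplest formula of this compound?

C8H8O3

mol C = 7.516 g CO₂ ÷ 44.009 g/mol = 0.17078 mol
mol H = 2 × 1.538 g H₂O ÷ 18.015 g/mol = 0.17075 mol
mass O = 3.248 − (2.0513 + 0.17211) = 1.0246 g → mol O = 1.0246 ÷ 15.999 = 0.064042 mol
Divide by the smallest (0.064042 mol): C 2.667, H 2.666, O 1.000
Multiplying each by 3 gives whole numbers: C 8.00, H 8.00, O 3.00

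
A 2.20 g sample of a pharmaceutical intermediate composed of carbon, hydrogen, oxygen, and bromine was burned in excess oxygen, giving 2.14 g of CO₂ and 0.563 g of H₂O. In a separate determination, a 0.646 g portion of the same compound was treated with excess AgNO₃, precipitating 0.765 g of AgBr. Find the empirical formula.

C7H9Br2O4

mol C = 2.14 g CO₂ ÷ 44.009 g/mol = 0.04863 mol
mol H = 2 × 0.563 g H₂O ÷ 18.015 g/mol = 0.06250 mol
From the AgBr data: mol Br per gram of compound = (0.765 ÷ 187.772) ÷ 0.646 = 0.006307 mol/g, so in the 2.20 g combustion sample mol Br = 0.01387 mol
mass O = 2.20 − (0.5841 + 0.06300 + 1.109) = 0.4443 g → mol O = 0.4443 ÷ 15.999 = 0.02777 mol
Divide by the smallest (0.01387 mol): C 3.505, H 4.505, Br 1.000, O 2.002
Multiplying each by 2 gives whole numbers: C 7.01, H 9.01, Br 2.00, O 4.00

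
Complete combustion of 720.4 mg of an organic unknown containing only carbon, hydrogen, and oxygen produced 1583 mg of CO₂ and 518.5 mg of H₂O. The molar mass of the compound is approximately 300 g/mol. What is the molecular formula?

C15H24O6

mol C = 1.583 g CO₂ ÷ 44.009 g/mol = 0.035970 mol
mol H = 2 × 0.5185 g H₂O ÷ 18.015 g/mol = 0.057563 mol
mass O = 0.7204 − (0.43203 + 0.058024) = 0.23034 g → mol O = 0.23034 ÷ 15.999 = 0.014397 mol
Divide by the smallest (0.014397 mol): C 2.498, H 3.998, O 1.000
Multiplying each by 2 gives whole numbers: C 5.00, H 8.00, O 2.00
Empirical formula: C5H8O2
Empirical-formula mass = 100.12 g/mol; 300 ÷ 100.12 ≈ 3, so the molecular formula is C15H24O6.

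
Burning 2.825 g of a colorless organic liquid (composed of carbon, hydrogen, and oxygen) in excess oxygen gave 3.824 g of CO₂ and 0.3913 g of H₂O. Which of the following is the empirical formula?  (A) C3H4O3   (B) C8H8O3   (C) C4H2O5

(C) C4H2O5

mol C = 3.824 g CO₂ ÷ 44.009 g/mol = 0.086891 mol
mol H = 2 × 0.3913 g H₂O ÷ 18.015 g/mol = 0.043442 mol
mass O = 2.825 − (1.0437 + 0.043789) = 1.7376 g → mol O = 1.7376 ÷ 15.999 = 0.10860 mol
Divide by the smallest (0.043442 mol): C 2.000, H 1.000, O 2.500
Multiplying each by 2 gives whole numbers: C 4.00, H 2.00, O 5.00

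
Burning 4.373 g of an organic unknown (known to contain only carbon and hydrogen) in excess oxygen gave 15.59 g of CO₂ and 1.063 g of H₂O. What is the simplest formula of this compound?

mol C = 15.59 g CO₂ ÷ 44.009 g/mol = 0.35425 mol
mol H = 2 × 1.063 g H₂O ÷ 18.015 g/mol = 0.11801 mol
Divide by the smallest (0.11801 mol): C 3.002, H 1.000

C3H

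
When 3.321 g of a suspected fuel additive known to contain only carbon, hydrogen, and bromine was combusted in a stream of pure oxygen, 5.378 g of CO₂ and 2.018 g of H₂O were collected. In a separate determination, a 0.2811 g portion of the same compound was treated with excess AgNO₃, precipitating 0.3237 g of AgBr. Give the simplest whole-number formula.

mol C = 5.378 g CO₂ ÷ 44.009 g/mol = 0.12220 mol
mol H = 2 × 2.018 g H₂O ÷ 18.015 g/mol = 0.22404 mol
From the AgBr data: mol Br per gram of compound = (0.3237 ÷ 187.772) ÷ 0.2811 = 0.0061327 mol/g, so in the 3.321 g combustion sample mol Br = 0.020367 mol
Divide by the smallest (0.020367 mol): C 6.000, H 11.000, Br 1.000

C6H11Br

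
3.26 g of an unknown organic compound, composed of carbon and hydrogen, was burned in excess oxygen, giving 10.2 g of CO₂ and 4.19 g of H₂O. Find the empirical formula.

CH2

mol C = 10.2 g CO₂ ÷ 44.009 g/mol = 0.2318 mol
mol H = 2 × 4.19 g H₂O ÷ 18.015 g/mol = 0.4652 mol
Divide by the smallest (0.2318 mol): C 1.000, H 2.007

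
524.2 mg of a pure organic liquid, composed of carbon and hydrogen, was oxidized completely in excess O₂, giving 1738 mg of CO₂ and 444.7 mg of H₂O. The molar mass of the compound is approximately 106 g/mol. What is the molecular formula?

mol C = 1.738 g CO₂ ÷ 44.009 g/mol = 0.039492 mol
mol H = 2 × 0.4447 g H₂O ÷ 18.015 g/mol = 0.049370 mol
Divide by the smallest (0.039492 mol): C 1.000, H 1.250
Multiplying each by 4 gives whole numbers: C 4.00, H 5.00
Empirical formula: C4H5
Empirical-formula mass = 53.08 g/mol; 106 ÷ 53.08 ≈ 2, so the molecular formula is C8H10.

C8H10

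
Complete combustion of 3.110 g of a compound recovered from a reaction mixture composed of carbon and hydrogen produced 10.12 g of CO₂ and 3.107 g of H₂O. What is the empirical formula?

mol C = 10.12 g CO₂ ÷ 44.009 g/mol = 0.22995 mol
mol H = 2 × 3.107 g H₂O ÷ 18.015 g/mol = 0.34493 mol
Divide by the smallest (0.22995 mol): C 1.000, H 1.500
Multiplying each by 2 gives whole numbers: C 2.00, H 3.00

C2H3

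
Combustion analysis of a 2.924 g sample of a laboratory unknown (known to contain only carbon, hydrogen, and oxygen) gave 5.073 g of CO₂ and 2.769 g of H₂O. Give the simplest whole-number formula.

C3H8O2

mol C = 5.073 g CO₂ ÷ 44.009 g/mol = 0.11527 mol
mol H = 2 × 2.769 g H₂O ÷ 18.015 g/mol = 0.30741 mol
mass O = 2.924 − (1.3845 + 0.30987) = 1.2296 g → mol O = 1.2296 ÷ 15.999 = 0.076855 mol
Divide by the smallest (0.076855 mol): C 1.500, H 4.000, O 1.000
Multiplying each by 2 gives whole numbers: C 3.00, H 8.00, O 2.00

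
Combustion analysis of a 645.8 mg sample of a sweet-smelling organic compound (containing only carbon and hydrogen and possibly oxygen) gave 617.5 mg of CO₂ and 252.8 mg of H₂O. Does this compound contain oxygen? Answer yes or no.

yes

mol C = 0.6175 g CO₂ ÷ 44.009 g/mol = 0.014031 mol
mol H = 2 × 0.2528 g H₂O ÷ 18.015 g/mol = 0.028066 mol
C and H account for only 0.19682 g of the 0.6458 g sample; the remaining 0.44898 g must be oxygen.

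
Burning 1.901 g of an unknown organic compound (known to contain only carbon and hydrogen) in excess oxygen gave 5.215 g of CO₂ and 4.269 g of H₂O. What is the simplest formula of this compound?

mol C = 5.215 g CO₂ ÷ 44.009 g/mol = 0.11850 mol
mol H = 2 × 4.269 g H₂O ÷ 18.015 g/mol = 0.47394 mol
Divide by the smallest (0.11850 mol): C 1.000, H 4.000

CH4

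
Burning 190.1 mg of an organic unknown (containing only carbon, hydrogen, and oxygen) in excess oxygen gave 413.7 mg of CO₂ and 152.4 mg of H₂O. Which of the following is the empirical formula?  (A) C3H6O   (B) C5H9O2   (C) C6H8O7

mol C = 0.4137 g CO₂ ÷ 44.009 g/mol = 0.0094003 mol
mol H = 2 × 0.1524 g H₂O ÷ 18.015 g/mol = 0.016919 mol
mass O = 0.1901 − (0.11291 + 0.017055) = 0.060138 g → mol O = 0.060138 ÷ 15.999 = 0.0037588 mol
Divide by the smallest (0.0037588 mol): C 2.501, H 4.501, O 1.000
Multiplying each by 2 gives whole numbers: C 5.00, H 9.00, O 2.00

(B) C5H9O2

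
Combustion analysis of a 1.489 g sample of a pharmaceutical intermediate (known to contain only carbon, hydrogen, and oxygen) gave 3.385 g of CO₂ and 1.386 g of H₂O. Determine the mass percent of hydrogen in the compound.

10.42%

mol C = 3.385 g CO₂ ÷ 44.009 g/mol = 0.076916 mol
mol H = 2 × 1.386 g H₂O ÷ 18.015 g/mol = 0.15387 mol
mass O = 1.489 − (0.92384 + 0.15510) = 0.41006 g → mol O = 0.41006 ÷ 15.999 = 0.025630 mol
mass % H = 0.15510 g ÷ 1.489 g × 100%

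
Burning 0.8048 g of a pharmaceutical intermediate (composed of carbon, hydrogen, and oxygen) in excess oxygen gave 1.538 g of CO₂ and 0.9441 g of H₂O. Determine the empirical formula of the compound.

C2H6O

mol C = 1.538 g CO₂ ÷ 44.009 g/mol = 0.034947 mol
mol H = 2 × 0.9441 g H₂O ÷ 18.015 g/mol = 0.10481 mol
mass O = 0.8048 − (0.41975 + 0.10565) = 0.27940 g → mol O = 0.27940 ÷ 15.999 = 0.017463 mol
Divide by the smallest (0.017463 mol): C 2.001, H 6.002, O 1.000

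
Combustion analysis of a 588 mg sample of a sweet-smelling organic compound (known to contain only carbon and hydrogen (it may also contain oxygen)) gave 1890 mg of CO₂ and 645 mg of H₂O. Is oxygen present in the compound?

mol C = 1.89 g CO₂ ÷ 44.009 g/mol = 0.04295 mol
mol H = 2 × 0.645 g H₂O ÷ 18.015 g/mol = 0.07161 mol
C and H together account for 0.5880 g — essentially the entire 0.588 g sample — so the compound contains no oxygen.

no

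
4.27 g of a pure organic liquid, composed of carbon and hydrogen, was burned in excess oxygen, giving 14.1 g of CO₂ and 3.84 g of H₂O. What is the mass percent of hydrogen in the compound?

10.1%

mol C = 14.1 g CO₂ ÷ 44.009 g/mol = 0.3204 mol
mol H = 2 × 3.84 g H₂O ÷ 18.015 g/mol = 0.4263 mol
mass % H = 0.4297 g ÷ 4.27 g × 100%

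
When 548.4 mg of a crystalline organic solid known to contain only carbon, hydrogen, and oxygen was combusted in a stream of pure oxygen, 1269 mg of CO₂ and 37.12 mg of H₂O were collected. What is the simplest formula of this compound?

mol C = 1.269 g CO₂ ÷ 44.009 g/mol = 0.028835 mol
mol H = 2 × 0.03712 g H₂O ÷ 18.015 g/mol = 0.0041210 mol
mass O = 0.5484 − (0.34634 + 0.0041540) = 0.19791 g → mol O = 0.19791 ÷ 15.999 = 0.012370 mol
Divide by the smallest (0.0041210 mol): C 6.997, H 1.000, O 3.002

C7HO3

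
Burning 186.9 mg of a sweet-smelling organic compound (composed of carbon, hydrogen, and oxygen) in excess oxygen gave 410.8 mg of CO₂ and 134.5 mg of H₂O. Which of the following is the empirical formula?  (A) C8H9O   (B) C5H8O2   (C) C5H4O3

(B) C5H8O2

mol C = 0.4108 g CO₂ ÷ 44.009 g/mol = 0.0093345 mol
mol H = 2 × 0.1345 g H₂O ÷ 18.015 g/mol = 0.014932 mol
mass O = 0.1869 − (0.11212 + 0.015051) = 0.059732 g → mol O = 0.059732 ÷ 15.999 = 0.0037335 mol
Divide by the smallest (0.0037335 mol): C 2.500, H 3.999, O 1.000
Multiplying each by 2 gives whole numbers: C 5.00, H 8.00, O 2.00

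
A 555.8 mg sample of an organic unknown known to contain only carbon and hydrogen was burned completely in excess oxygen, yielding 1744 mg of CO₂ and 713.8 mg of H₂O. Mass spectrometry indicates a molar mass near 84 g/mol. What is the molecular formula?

mol C = 1.744 g CO₂ ÷ 44.009 g/mol = 0.039628 mol
mol H = 2 × 0.7138 g H₂O ÷ 18.015 g/mol = 0.079245 mol
Divide by the smallest (0.039628 mol): C 1.000, H 2.000
Empirical formula: CH2
Empirical-formula mass = 14.03 g/mol; 84 ÷ 14.03 ≈ 6, so the molecular formula is C6H12.

C6H12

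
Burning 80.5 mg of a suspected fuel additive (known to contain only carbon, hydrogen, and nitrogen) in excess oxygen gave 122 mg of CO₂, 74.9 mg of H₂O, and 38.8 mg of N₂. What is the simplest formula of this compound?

mol C = 0.122 g CO₂ ÷ 44.009 g/mol = 0.002772 mol
mol H = 2 × 0.0749 g H₂O ÷ 18.015 g/mol = 0.008315 mol
mol N = 2 × 0.0388 g N₂ ÷ 28.014 g/mol = 0.002770 mol
Divide by the smallest (0.002770 mol): C 1.001, H 3.002, N 1.000

CH3N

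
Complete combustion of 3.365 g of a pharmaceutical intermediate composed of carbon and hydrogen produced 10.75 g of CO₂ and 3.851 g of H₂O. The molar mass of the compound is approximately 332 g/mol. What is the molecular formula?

mol C = 10.75 g CO₂ ÷ 44.009 g/mol = 0.24427 mol
mol H = 2 × 3.851 g H₂O ÷ 18.015 g/mol = 0.42753 mol
Divide by the smallest (0.24427 mol): C 1.000, H 1.750
Multiplying each by 4 gives whole numbers: C 4.00, H 7.00
Empirical formula: C4H7
Empirical-formula mass = 55.10 g/mol; 332 ÷ 55.10 ≈ 6, so the molecular formula is C24H42.

C24H42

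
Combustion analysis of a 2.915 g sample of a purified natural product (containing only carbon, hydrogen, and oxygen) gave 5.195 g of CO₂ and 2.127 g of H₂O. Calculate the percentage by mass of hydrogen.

8.17%

mol C = 5.195 g CO₂ ÷ 44.009 g/mol = 0.11804 mol
mol H = 2 × 2.127 g H₂O ÷ 18.015 g/mol = 0.23614 mol
mass O = 2.915 − (1.4178 + 0.23803) = 1.2591 g → mol O = 1.2591 ÷ 15.999 = 0.078702 mol
mass % H = 0.23803 g ÷ 2.915 g × 100%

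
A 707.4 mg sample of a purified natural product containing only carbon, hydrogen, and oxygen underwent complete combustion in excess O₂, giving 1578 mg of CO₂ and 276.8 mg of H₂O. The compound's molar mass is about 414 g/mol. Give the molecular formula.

C21H18O9

mol C = 1.578 g CO₂ ÷ 44.009 g/mol = 0.035856 mol
mol H = 2 × 0.2768 g H₂O ÷ 18.015 g/mol = 0.030730 mol
mass O = 0.7074 − (0.43067 + 0.030976) = 0.24575 g → mol O = 0.24575 ÷ 15.999 = 0.015361 mol
Divide by the smallest (0.015361 mol): C 2.334, H 2.001, O 1.000
Multiplying each by 3 gives whole numbers: C 7.00, H 6.00, O 3.00
Empirical formula: C7H6O3
Empirical-formula mass = 138.12 g/mol; 414 ÷ 138.12 ≈ 3, so the molecular formula is C21H18O9.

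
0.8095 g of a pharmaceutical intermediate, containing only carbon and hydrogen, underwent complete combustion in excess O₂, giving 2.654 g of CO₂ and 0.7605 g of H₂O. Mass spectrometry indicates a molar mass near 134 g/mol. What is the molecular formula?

C10H14

mol C = 2.654 g CO₂ ÷ 44.009 g/mol = 0.060306 mol
mol H = 2 × 0.7605 g H₂O ÷ 18.015 g/mol = 0.084430 mol
Divide by the smallest (0.060306 mol): C 1.000, H 1.400
Multiplying each by 5 gives whole numbers: C 5.00, H 7.00
Empirical formula: C5H7
Empirical-formula mass = 67.11 g/mol; 134 ÷ 67.11 ≈ 2, so the molecular formula is C10H14.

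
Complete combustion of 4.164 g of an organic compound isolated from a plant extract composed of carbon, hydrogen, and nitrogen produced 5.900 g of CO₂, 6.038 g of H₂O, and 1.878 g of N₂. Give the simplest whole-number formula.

CH5N

mol C = 5.900 g CO₂ ÷ 44.009 g/mol = 0.13406 mol
mol H = 2 × 6.038 g H₂O ÷ 18.015 g/mol = 0.67033 mol
mol N = 2 × 1.878 g N₂ ÷ 28.014 g/mol = 0.13408 mol
Divide by the smallest (0.13406 mol): C 1.000, H 5.000, N 1.000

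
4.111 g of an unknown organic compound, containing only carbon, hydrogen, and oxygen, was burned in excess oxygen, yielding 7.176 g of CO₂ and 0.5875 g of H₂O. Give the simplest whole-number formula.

mol C = 7.176 g CO₂ ÷ 44.009 g/mol = 0.16306 mol
mol H = 2 × 0.5875 g H₂O ÷ 18.015 g/mol = 0.065223 mol
mass O = 4.111 − (1.9585 + 0.065745) = 2.0868 g → mol O = 2.0868 ÷ 15.999 = 0.13043 mol
Divide by the smallest (0.065223 mol): C 2.500, H 1.000, O 2.000
Multiplying each by 2 gives whole numbers: C 5.00, H 2.00, O 4.00

C5H2O4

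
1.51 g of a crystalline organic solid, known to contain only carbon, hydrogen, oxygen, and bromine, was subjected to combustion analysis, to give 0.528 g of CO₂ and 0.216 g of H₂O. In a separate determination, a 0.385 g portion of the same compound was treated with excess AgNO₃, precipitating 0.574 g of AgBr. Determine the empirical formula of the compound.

mol C = 0.528 g CO₂ ÷ 44.009 g/mol = 0.01200 mol
mol H = 2 × 0.216 g H₂O ÷ 18.015 g/mol = 0.02398 mol
From the AgBr data: mol Br per gram of compound = (0.574 ÷ 187.772) ÷ 0.385 = 0.007940 mol/g, so in the 1.51 g combustion sample mol Br = 0.01199 mol
mass O = 1.51 − (0.1441 + 0.02417 + 0.9580) = 0.3837 g → mol O = 0.3837 ÷ 15.999 = 0.02398 mol
Divide by the smallest (0.01199 mol): C 1.001, H 2.000, Br 1.000, O 2.000

CH2BrO2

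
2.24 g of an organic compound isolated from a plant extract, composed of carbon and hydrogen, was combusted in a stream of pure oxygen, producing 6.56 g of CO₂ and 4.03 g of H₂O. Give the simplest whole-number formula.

CH3

mol C = 6.56 g CO₂ ÷ 44.009 g/mol = 0.1491 mol
mol H = 2 × 4.03 g H₂O ÷ 18.015 g/mol = 0.4474 mol
Divide by the smallest (0.1491 mol): C 1.000, H 3.002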